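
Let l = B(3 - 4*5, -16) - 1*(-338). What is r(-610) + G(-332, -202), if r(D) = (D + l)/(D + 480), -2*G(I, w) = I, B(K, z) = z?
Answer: 10934/65 ≈ 168.22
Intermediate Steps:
G(I, w) = -I/2
l = 322 (l = -16 - 1*(-338) = -16 + 338 = 322)
r(D) = (322 + D)/(480 + D) (r(D) = (D + 322)/(D + 480) = (322 + D)/(480 + D))
r(-610) + G(-332, -202) = (322 - 610)/(480 - 610) - ½*(-332) = -288/(-130) + 166 = -1/130*(-288) + 166 = 144/65 + 166 = 10934/65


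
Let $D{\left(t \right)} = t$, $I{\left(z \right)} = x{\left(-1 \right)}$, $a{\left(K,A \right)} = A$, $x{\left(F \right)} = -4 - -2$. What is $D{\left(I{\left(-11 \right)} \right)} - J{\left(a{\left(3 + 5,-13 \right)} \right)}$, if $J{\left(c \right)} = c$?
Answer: $11$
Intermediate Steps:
$x{\left(F \right)} = -2$ ($x{\left(F \right)} = -4 + 2 = -2$)
$I{\left(z \right)} = -2$
$D{\left(I{\left(-11 \right)} \right)} - J{\left(a{\left(3 + 5,-13 \right)} \right)} = -2 - -13 = -2 + 13 = 11$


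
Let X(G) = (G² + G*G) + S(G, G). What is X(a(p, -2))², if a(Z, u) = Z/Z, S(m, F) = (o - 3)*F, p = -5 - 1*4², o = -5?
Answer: 36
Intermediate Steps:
p = -21 (p = -5 - 1*16 = -5 - 16 = -21)
S(m, F) = -8*F (S(m, F) = (-5 - 3)*F = -8*F)
a(Z, u) = 1
X(G) = -8*G + 2*G² (X(G) = (G² + G*G) - 8*G = (G² + G²) - 8*G = 2*G² - 8*G = -8*G + 2*G²)
X(a(p, -2))² = (2*1*(-4 + 1))² = (2*1*(-3))² = (-6)² = 36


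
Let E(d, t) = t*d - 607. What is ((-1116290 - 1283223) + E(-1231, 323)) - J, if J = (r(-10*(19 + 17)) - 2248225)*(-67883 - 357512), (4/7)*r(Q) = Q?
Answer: -956654470458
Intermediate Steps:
E(d, t) = -607 + d*t (E(d, t) = d*t - 607 = -607 + d*t)
r(Q) = 7*Q/4
J = 956651672725 (J = (7*(-10*(19 + 17))/4 - 2248225)*(-67883 - 357512) = (7*(-10*36)/4 - 2248225)*(-425395) = ((7/4)*(-360) - 2248225)*(-425395) = (-630 - 2248225)*(-425395) = -2248855*(-425395) = 956651672725)
((-1116290 - 1283223) + E(-1231, 323)) - J = ((-1116290 - 1283223) + (-607 - 1231*323)) - 1*956651672725 = (-2399513 + (-607 - 397613)) - 956651672725 = (-2399513 - 398220) - 956651672725 = -2797733 - 956651672725 = -956654470458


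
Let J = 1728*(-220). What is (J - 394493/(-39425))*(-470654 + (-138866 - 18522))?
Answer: 9412725153763294/39425 ≈ 2.3875e+11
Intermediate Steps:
J = -380160
(J - 394493/(-39425))*(-470654 + (-138866 - 18522)) = (-380160 - 394493/(-39425))*(-470654 + (-138866 - 18522)) = (-380160 - 394493*(-1/39425))*(-470654 - 157388) = (-380160 + 394493/39425)*(-628042) = -14987413507/39425*(-628042) = 9412725153763294/39425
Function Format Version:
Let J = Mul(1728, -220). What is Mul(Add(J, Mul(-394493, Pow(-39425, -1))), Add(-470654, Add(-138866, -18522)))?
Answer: Rational(9412725153763294, 39425) ≈ 2.3875e+11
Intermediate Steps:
J = -380160
Mul(Add(J, Mul(-394493, Pow(-39425, -1))), Add(-470654, Add(-138866, -18522))) = Mul(Add(-380160, Mul(-394493, Pow(-39425, -1))), Add(-470654, Add(-138866, -18522))) = Mul(Add(-380160, Mul(-394493, Rational(-1, 39425))), Add(-470654, -157388)) = Mul(Add(-380160, Rational(394493, 39425)), -628042) = Mul(Rational(-14987413507, 39425), -628042) = Rational(9412725153763294, 39425)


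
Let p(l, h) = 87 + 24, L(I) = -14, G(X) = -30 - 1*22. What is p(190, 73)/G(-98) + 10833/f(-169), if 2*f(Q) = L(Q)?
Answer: -564093/364 ≈ -1549.7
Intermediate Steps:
G(X) = -52 (G(X) = -30 - 22 = -52)
p(l, h) = 111
f(Q) = -7 (f(Q) = (1/2)*(-14) = -7)
p(190, 73)/G(-98) + 10833/f(-169) = 111/(-52) + 10833/(-7) = 111*(-1/52) + 10833*(-1/7) = -111/52 - 10833/7 = -564093/364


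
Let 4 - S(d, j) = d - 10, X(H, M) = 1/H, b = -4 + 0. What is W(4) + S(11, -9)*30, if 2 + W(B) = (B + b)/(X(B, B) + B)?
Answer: 88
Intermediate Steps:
b = -4
W(B) = -2 + (-4 + B)/(B + 1/B) (W(B) = -2 + (B - 4)/(1/B + B) = -2 + (-4 + B)/(B + 1/B))
S(d, j) = 14 - d (S(d, j) = 4 - (d - 10) = 4 - (-10 + d) = 4 + (10 - d) = 14 - d)
W(4) + S(11, -9)*30 = (-2 - 1*4*(4 + 4))/(1 + 4**2) + (14 - 1*11)*30 = (-2 - 1*4*8)/(1 + 16) + (14 - 11)*30 = (-2 - 32)/17 + 3*30 = (1/17)*(-34) + 90 = -2 + 90 = 88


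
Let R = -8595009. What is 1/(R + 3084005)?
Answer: -1/5511004 ≈ -1.8146e-7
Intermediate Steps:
1/(R + 3084005) = 1/(-8595009 + 3084005) = 1/(-5511004) = -1/5511004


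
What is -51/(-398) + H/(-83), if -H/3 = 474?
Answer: 570189/33034 ≈ 17.261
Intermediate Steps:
H = -1422 (H = -3*474 = -1422)
-51/(-398) + H/(-83) = -51/(-398) - 1422/(-83) = -51*(-1/398) - 1422*(-1/83) = 51/398 + 1422/83 = 570189/33034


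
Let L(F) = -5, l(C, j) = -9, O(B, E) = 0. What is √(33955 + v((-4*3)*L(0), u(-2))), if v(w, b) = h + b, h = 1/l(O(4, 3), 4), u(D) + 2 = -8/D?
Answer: 2*√76403/3 ≈ 184.27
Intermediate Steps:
u(D) = -2 - 8/D
h = -⅑ (h = 1/(-9) = -⅑ ≈ -0.11111)
v(w, b) = -⅑ + b
√(33955 + v((-4*3)*L(0), u(-2))) = √(33955 + (-⅑ + (-2 - 8/(-2)))) = √(33955 + (-⅑ + (-2 - 8*(-½)))) = √(33955 + (-⅑ + (-2 + 4))) = √(33955 + (-⅑ + 2)) = √(33955 + 17/9) = √(305612/9) = 2*√76403/3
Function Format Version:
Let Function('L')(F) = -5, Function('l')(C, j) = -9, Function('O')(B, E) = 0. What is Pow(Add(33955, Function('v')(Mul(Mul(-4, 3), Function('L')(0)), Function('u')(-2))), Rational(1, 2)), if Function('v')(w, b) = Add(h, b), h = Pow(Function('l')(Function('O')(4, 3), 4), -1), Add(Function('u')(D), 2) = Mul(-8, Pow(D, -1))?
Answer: Mul(Rational(2, 3), Pow(76403, Rational(1, 2))) ≈ 184.27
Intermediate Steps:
Function('u')(D) = Add(-2, Mul(-8, Pow(D, -1)))
h = Rational(-1, 9) (h = Pow(-9, -1) = Rational(-1, 9) ≈ -0.11111)
Function('v')(w, b) = Add(Rational(-1, 9), b)
Pow(Add(33955, Function('v')(Mul(Mul(-4, 3), Function('L')(0)), Function('u')(-2))), Rational(1, 2)) = Pow(Add(33955, Add(Rational(-1, 9), Add(-2, Mul(-8, Pow(-2, -1))))), Rational(1, 2)) = Pow(Add(33955, Add(Rational(-1, 9), Add(-2, Mul(-8, Rational(-1, 2))))), Rational(1, 2)) = Pow(Add(33955, Add(Rational(-1, 9), Add(-2, 4))), Rational(1, 2)) = Pow(Add(33955, Add(Rational(-1, 9), 2)), Rational(1, 2)) = Pow(Add(33955, Rational(17, 9)), Rational(1, 2)) = Pow(Rational(305612, 9), Rational(1, 2)) = Mul(Rational(2, 3), Pow(76403, Rational(1, 2)))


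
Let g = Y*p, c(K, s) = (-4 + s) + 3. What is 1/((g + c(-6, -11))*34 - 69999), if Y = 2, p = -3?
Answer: -1/70611 ≈ -1.4162e-5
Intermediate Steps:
c(K, s) = -1 + s
g = -6 (g = 2*(-3) = -6)
1/((g + c(-6, -11))*34 - 69999) = 1/((-6 + (-1 - 11))*34 - 69999) = 1/((-6 - 12)*34 - 69999) = 1/(-18*34 - 69999) = 1/(-612 - 69999) = 1/(-70611) = -1/70611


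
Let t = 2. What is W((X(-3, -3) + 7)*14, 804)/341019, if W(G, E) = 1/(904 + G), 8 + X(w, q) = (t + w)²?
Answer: 1/308281176 ≈ 3.2438e-9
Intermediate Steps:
X(w, q) = -8 + (2 + w)²
W((X(-3, -3) + 7)*14, 804)/341019 = 1/((904 + ((-8 + (2 - 3)²) + 7)*14)*341019) = (1/341019)/(904 + ((-8 + (-1)²) + 7)*14) = (1/341019)/(904 + ((-8 + 1) + 7)*14) = (1/341019)/(904 + (-7 + 7)*14) = (1/341019)/(904 + 0*14) = (1/341019)/(904 + 0) = (1/341019)/904 = (1/904)*(1/341019) = 1/308281176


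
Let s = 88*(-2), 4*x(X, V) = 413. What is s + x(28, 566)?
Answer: -291/4 ≈ -72.750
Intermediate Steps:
x(X, V) = 413/4 (x(X, V) = (¼)*413 = 413/4)
s = -176
s + x(28, 566) = -176 + 413/4 = -291/4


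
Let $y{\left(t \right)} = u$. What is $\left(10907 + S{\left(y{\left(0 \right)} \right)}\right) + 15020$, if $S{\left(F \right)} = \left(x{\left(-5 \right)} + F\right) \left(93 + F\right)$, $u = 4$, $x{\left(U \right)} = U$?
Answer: $25830$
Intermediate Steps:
$y{\left(t \right)} = 4$
$S{\left(F \right)} = \left(-5 + F\right) \left(93 + F\right)$
$\left(10907 + S{\left(y{\left(0 \right)} \right)}\right) + 15020 = \left(10907 + \left(-465 + 4^{2} + 88 \cdot 4\right)\right) + 15020 = \left(10907 + \left(-465 + 16 + 352\right)\right) + 15020 = \left(10907 - 97\right) + 15020 = 10810 + 15020 = 25830$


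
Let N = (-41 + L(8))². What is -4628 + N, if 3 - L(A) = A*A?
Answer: 5776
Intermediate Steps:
L(A) = 3 - A² (L(A) = 3 - A*A = 3 - A²)
N = 10404 (N = (-41 + (3 - 1*8²))² = (-41 + (3 - 1*64))² = (-41 + (3 - 64))² = (-41 - 61)² = (-102)² = 10404)
-4628 + N = -4628 + 10404 = 5776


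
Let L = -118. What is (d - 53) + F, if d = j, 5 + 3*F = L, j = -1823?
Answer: -1917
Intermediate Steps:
F = -41 (F = -5/3 + (⅓)*(-118) = -5/3 - 118/3 = -41)
d = -1823
(d - 53) + F = (-1823 - 53) - 41 = -1876 - 41 = -1917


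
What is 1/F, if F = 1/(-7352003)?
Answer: -7352003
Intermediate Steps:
F = -1/7352003 ≈ -1.3602e-7
1/F = 1/(-1/7352003) = -7352003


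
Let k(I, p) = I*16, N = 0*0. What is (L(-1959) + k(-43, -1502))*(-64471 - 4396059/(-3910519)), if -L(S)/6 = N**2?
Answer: 173452143980320/3910519 ≈ 4.4355e+7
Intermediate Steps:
N = 0
L(S) = 0 (L(S) = -6*0**2 = -6*0 = 0)
k(I, p) = 16*I
(L(-1959) + k(-43, -1502))*(-64471 - 4396059/(-3910519)) = (0 + 16*(-43))*(-64471 - 4396059/(-3910519)) = (0 - 688)*(-64471 - 4396059*(-1/3910519)) = -688*(-64471 + 4396059/3910519) = -688*(-252110674390/3910519) = 173452143980320/3910519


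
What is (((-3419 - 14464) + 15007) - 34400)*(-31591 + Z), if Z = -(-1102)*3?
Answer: 1054351660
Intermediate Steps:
Z = 3306 (Z = -551*(-6) = 3306)
(((-3419 - 14464) + 15007) - 34400)*(-31591 + Z) = (((-3419 - 14464) + 15007) - 34400)*(-31591 + 3306) = ((-17883 + 15007) - 34400)*(-28285) = (-2876 - 34400)*(-28285) = -37276*(-28285) = 1054351660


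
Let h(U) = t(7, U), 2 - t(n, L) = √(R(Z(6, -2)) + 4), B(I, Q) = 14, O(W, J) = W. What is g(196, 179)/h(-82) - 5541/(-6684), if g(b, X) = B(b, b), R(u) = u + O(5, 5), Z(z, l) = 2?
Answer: -7065/2228 - 2*√11 ≈ -9.8043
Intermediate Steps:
R(u) = 5 + u (R(u) = u + 5 = 5 + u)
g(b, X) = 14
t(n, L) = 2 - √11 (t(n, L) = 2 - √((5 + 2) + 4) = 2 - √(7 + 4) = 2 - √11)
h(U) = 2 - √11
g(196, 179)/h(-82) - 5541/(-6684) = 14/(2 - √11) - 5541/(-6684) = 14/(2 - √11) - 5541*(-1/6684) = 14/(2 - √11) + 1847/2228 = 1847/2228 + 14/(2 - √11)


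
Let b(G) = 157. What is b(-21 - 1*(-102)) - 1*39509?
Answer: -39352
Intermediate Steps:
b(-21 - 1*(-102)) - 1*39509 = 157 - 1*39509 = 157 - 39509 = -39352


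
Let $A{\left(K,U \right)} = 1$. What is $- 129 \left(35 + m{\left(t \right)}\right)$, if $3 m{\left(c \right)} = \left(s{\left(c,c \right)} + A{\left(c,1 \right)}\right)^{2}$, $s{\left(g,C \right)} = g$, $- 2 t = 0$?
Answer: $-4558$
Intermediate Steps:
$t = 0$ ($t = \left(- \frac{1}{2}\right) 0 = 0$)
$m{\left(c \right)} = \frac{\left(1 + c\right)^{2}}{3}$ ($m{\left(c \right)} = \frac{\left(c + 1\right)^{2}}{3} = \frac{\left(1 + c\right)^{2}}{3}$)
$- 129 \left(35 + m{\left(t \right)}\right) = - 129 \left(35 + \frac{\left(1 + 0\right)^{2}}{3}\right) = - 129 \left(35 + \frac{1^{2}}{3}\right) = - 129 \left(35 + \frac{1}{3} \cdot 1\right) = - 129 \left(35 + \frac{1}{3}\right) = \left(-129\right) \frac{106}{3} = -4558$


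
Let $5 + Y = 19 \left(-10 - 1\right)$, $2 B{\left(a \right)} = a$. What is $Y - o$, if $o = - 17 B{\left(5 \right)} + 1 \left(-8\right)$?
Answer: $- \frac{327}{2} \approx -163.5$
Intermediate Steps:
$B{\left(a \right)} = \frac{a}{2}$
$o = - \frac{101}{2}$ ($o = - 17 \cdot \frac{1}{2} \cdot 5 + 1 \left(-8\right) = \left(-17\right) \frac{5}{2} - 8 = - \frac{85}{2} - 8 = - \frac{101}{2} \approx -50.5$)
$Y = -214$ ($Y = -5 + 19 \left(-10 - 1\right) = -5 + 19 \left(-11\right) = -5 - 209 = -214$)
$Y - o = -214 - - \frac{101}{2} = -214 + \frac{101}{2} = - \frac{327}{2}$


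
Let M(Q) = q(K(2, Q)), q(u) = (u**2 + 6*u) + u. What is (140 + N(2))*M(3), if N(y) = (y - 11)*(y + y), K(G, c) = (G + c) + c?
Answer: 12480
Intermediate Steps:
K(G, c) = G + 2*c
N(y) = 2*y*(-11 + y) (N(y) = (-11 + y)*(2*y) = 2*y*(-11 + y))
q(u) = u**2 + 7*u
M(Q) = (2 + 2*Q)*(9 + 2*Q) (M(Q) = (2 + 2*Q)*(7 + (2 + 2*Q)) = (2 + 2*Q)*(9 + 2*Q))
(140 + N(2))*M(3) = (140 + 2*2*(-11 + 2))*(2*(1 + 3)*(9 + 2*3)) = (140 + 2*2*(-9))*(2*4*(9 + 6)) = (140 - 36)*(2*4*15) = 104*120 = 12480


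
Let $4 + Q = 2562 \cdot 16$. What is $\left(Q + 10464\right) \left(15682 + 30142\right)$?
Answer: $2357736448$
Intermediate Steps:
$Q = 40988$ ($Q = -4 + 2562 \cdot 16 = -4 + 40992 = 40988$)
$\left(Q + 10464\right) \left(15682 + 30142\right) = \left(40988 + 10464\right) \left(15682 + 30142\right) = 51452 \cdot 45824 = 2357736448$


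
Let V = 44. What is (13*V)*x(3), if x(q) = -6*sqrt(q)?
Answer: -3432*sqrt(3) ≈ -5944.4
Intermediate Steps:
(13*V)*x(3) = (13*44)*(-6*sqrt(3)) = 572*(-6*sqrt(3)) = -3432*sqrt(3)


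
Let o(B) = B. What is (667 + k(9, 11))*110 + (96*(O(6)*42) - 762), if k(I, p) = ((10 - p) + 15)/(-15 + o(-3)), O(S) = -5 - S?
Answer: 253534/9 ≈ 28170.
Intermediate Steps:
k(I, p) = -25/18 + p/18 (k(I, p) = ((10 - p) + 15)/(-15 - 3) = (25 - p)/(-18) = (25 - p)*(-1/18) = -25/18 + p/18)
(667 + k(9, 11))*110 + (96*(O(6)*42) - 762) = (667 + (-25/18 + (1/18)*11))*110 + (96*((-5 - 1*6)*42) - 762) = (667 + (-25/18 + 11/18))*110 + (96*((-5 - 6)*42) - 762) = (667 - 7/9)*110 + (96*(-11*42) - 762) = (5996/9)*110 + (96*(-462) - 762) = 659560/9 + (-44352 - 762) = 659560/9 - 45114 = 253534/9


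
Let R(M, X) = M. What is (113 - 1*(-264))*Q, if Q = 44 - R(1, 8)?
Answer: 16211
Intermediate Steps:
Q = 43 (Q = 44 - 1*1 = 44 - 1 = 43)
(113 - 1*(-264))*Q = (113 - 1*(-264))*43 = (113 + 264)*43 = 377*43 = 16211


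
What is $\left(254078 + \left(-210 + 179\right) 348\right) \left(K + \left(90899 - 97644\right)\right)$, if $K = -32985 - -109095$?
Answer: $16875810850$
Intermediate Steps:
$K = 76110$ ($K = -32985 + 109095 = 76110$)
$\left(254078 + \left(-210 + 179\right) 348\right) \left(K + \left(90899 - 97644\right)\right) = \left(254078 + \left(-210 + 179\right) 348\right) \left(76110 + \left(90899 - 97644\right)\right) = \left(254078 - 10788\right) \left(76110 - 6745\right) = \left(254078 - 10788\right) 69365 = 243290 \cdot 69365 = 16875810850$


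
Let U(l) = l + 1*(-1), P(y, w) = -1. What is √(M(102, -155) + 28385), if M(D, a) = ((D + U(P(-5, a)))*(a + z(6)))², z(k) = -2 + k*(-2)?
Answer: √285638385 ≈ 16901.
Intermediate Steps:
U(l) = -1 + l (U(l) = l - 1 = -1 + l)
z(k) = -2 - 2*k
M(D, a) = (-14 + a)²*(-2 + D)² (M(D, a) = ((D + (-1 - 1))*(a + (-2 - 2*6)))² = ((D - 2)*(a + (-2 - 12)))² = ((-2 + D)*(a - 14))² = ((-2 + D)*(-14 + a))² = ((-14 + a)*(-2 + D))² = (-14 + a)²*(-2 + D)²)
√(M(102, -155) + 28385) = √((-14 - 155)²*(-2 + 102)² + 28385) = √((-169)²*100² + 28385) = √(28561*10000 + 28385) = √(285610000 + 28385) = √285638385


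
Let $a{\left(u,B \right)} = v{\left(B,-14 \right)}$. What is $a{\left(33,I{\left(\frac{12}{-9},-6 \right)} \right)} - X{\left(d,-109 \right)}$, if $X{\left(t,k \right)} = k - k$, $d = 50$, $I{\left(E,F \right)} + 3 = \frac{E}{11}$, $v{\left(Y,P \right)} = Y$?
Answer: $- \frac{103}{33} \approx -3.1212$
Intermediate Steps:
$I{\left(E,F \right)} = -3 + \frac{E}{11}$
$a{\left(u,B \right)} = B$
$X{\left(t,k \right)} = 0$
$a{\left(33,I{\left(\frac{12}{-9},-6 \right)} \right)} - X{\left(d,-109 \right)} = \left(-3 + \frac{12 \frac{1}{-9}}{11}\right) - 0 = \left(-3 + \frac{12 \left(- \frac{1}{9}\right)}{11}\right) + 0 = \left(-3 + \frac{1}{11} \left(- \frac{4}{3}\right)\right) + 0 = \left(-3 - \frac{4}{33}\right) + 0 = - \frac{103}{33} + 0 = - \frac{103}{33}$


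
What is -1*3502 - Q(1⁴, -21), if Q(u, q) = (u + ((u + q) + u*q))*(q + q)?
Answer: -5182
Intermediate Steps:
Q(u, q) = 2*q*(q + 2*u + q*u) (Q(u, q) = (u + ((q + u) + q*u))*(2*q) = (u + (q + u + q*u))*(2*q) = (q + 2*u + q*u)*(2*q) = 2*q*(q + 2*u + q*u))
-1*3502 - Q(1⁴, -21) = -1*3502 - 2*(-21)*(-21 + 2*1⁴ - 21*1⁴) = -3502 - 2*(-21)*(-21 + 2*1 - 21*1) = -3502 - 2*(-21)*(-21 + 2 - 21) = -3502 - 2*(-21)*(-40) = -3502 - 1*1680 = -3502 - 1680 = -5182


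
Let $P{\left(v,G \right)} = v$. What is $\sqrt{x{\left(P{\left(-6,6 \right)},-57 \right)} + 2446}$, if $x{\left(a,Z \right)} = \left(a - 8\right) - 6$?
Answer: $\sqrt{2426} \approx 49.254$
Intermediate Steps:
$x{\left(a,Z \right)} = -14 + a$ ($x{\left(a,Z \right)} = \left(a - 8\right) - 6 = \left(-8 + a\right) - 6 = -14 + a$)
$\sqrt{x{\left(P{\left(-6,6 \right)},-57 \right)} + 2446} = \sqrt{\left(-14 - 6\right) + 2446} = \sqrt{-20 + 2446} = \sqrt{2426}$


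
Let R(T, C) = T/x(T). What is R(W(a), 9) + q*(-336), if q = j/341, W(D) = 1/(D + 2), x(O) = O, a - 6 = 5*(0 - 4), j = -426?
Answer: 143477/341 ≈ 420.75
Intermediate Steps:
a = -14 (a = 6 + 5*(0 - 4) = 6 + 5*(-4) = 6 - 20 = -14)
W(D) = 1/(2 + D)
R(T, C) = 1 (R(T, C) = T/T = 1)
q = -426/341 ≈ -1.2493
R(W(a), 9) + q*(-336) = 1 - 426/341*(-336) = 1 + 143136/341 = 143477/341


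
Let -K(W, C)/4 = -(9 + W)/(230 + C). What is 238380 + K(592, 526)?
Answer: 45054421/189 ≈ 2.3838e+5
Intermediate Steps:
K(W, C) = 4*(9 + W)/(230 + C) (K(W, C) = -(-4)*(9 + W)/(230 + C) = 4*(9 + W)/(230 + C))
238380 + K(592, 526) = 238380 + 4*(9 + 592)/(230 + 526) = 238380 + 4*601/756 = 238380 + 4*(1/756)*601 = 238380 + 601/189 = 45054421/189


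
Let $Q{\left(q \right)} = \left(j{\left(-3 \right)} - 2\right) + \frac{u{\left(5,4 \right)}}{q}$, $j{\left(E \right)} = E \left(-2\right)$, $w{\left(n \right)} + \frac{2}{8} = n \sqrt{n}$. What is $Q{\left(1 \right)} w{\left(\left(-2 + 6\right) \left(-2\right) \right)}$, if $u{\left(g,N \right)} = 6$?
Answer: $- \frac{5}{2} - 160 i \sqrt{2} \approx -2.5 - 226.27 i$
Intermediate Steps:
$w{\left(n \right)} = - \frac{1}{4} + n^{\frac{3}{2}}$ ($w{\left(n \right)} = - \frac{1}{4} + n \sqrt{n} = - \frac{1}{4} + n^{\frac{3}{2}}$)
$j{\left(E \right)} = - 2 E$
$Q{\left(q \right)} = 4 + \frac{6}{q}$ ($Q{\left(q \right)} = \left(\left(-2\right) \left(-3\right) - 2\right) + \frac{6}{q} = \left(6 - 2\right) + \frac{6}{q} = 4 + \frac{6}{q}$)
$Q{\left(1 \right)} w{\left(\left(-2 + 6\right) \left(-2\right) \right)} = \left(4 + \frac{6}{1}\right) \left(- \frac{1}{4} + \left(\left(-2 + 6\right) \left(-2\right)\right)^{\frac{3}{2}}\right) = \left(4 + 6 \cdot 1\right) \left(- \frac{1}{4} + \left(4 \left(-2\right)\right)^{\frac{3}{2}}\right) = \left(4 + 6\right) \left(- \frac{1}{4} + \left(-8\right)^{\frac{3}{2}}\right) = 10 \left(- \frac{1}{4} - 16 i \sqrt{2}\right) = - \frac{5}{2} - 160 i \sqrt{2}$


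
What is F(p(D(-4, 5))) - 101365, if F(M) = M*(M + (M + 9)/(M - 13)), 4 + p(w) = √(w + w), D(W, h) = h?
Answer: -28273421/279 - 2239*√10/279 ≈ -1.0136e+5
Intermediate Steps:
p(w) = -4 + √2*√w (p(w) = -4 + √(w + w) = -4 + √(2*w) = -4 + √2*√w)
F(M) = M*(M + (9 + M)/(-13 + M))
F(p(D(-4, 5))) - 101365 = (-4 + √2*√5)*(9 + (-4 + √2*√5)² - 12*(-4 + √2*√5))/(-13 + (-4 + √2*√5)) - 101365 = (-4 + √10)*(9 + (-4 + √10)² - 12*(-4 + √10))/(-13 + (-4 + √10)) - 101365 = (-4 + √10)*(9 + (-4 + √10)² + (48 - 12*√10))/(-17 + √10) - 101365 = (-4 + √10)*(57 + (-4 + √10)² - 12*√10)/(-17 + √10) - 101365 = -101365 + (-4 + √10)*(57 + (-4 + √10)² - 12*√10)/(-17 + √10)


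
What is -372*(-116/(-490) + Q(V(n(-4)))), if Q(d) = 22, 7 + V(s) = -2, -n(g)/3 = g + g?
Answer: -2026656/245 ≈ -8272.1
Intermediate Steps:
n(g) = -6*g (n(g) = -3*(g + g) = -6*g)
V(s) = -9 (V(s) = -7 - 2 = -9)
-372*(-116/(-490) + Q(V(n(-4)))) = -372*(-116/(-490) + 22) = -372*(-116*(-1/490) + 22) = -372*(58/245 + 22) = -372*5448/245 = -2026656/245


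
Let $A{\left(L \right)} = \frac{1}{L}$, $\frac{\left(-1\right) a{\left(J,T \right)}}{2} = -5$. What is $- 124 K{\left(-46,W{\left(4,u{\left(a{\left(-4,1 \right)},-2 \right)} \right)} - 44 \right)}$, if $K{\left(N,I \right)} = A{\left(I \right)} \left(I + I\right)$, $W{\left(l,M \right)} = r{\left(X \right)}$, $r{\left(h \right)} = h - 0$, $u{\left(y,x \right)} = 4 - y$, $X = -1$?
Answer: $-248$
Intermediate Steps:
$a{\left(J,T \right)} = 10$ ($a{\left(J,T \right)} = \left(-2\right) \left(-5\right) = 10$)
$r{\left(h \right)} = h$ ($r{\left(h \right)} = h + 0 = h$)
$W{\left(l,M \right)} = -1$
$K{\left(N,I \right)} = 2$ ($K{\left(N,I \right)} = \frac{I + I}{I} = \frac{2 I}{I} = 2$)
$- 124 K{\left(-46,W{\left(4,u{\left(a{\left(-4,1 \right)},-2 \right)} \right)} - 44 \right)} = \left(-124\right) 2 = -248$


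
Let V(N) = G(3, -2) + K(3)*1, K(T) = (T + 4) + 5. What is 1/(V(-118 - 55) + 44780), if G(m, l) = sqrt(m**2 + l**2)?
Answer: 44792/2006323251 - sqrt(13)/2006323251 ≈ 2.2324e-5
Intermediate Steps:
K(T) = 9 + T (K(T) = (4 + T) + 5 = 9 + T)
G(m, l) = sqrt(l**2 + m**2)
V(N) = 12 + sqrt(13) (V(N) = sqrt((-2)**2 + 3**2) + (9 + 3)*1 = sqrt(4 + 9) + 12*1 = sqrt(13) + 12 = 12 + sqrt(13))
1/(V(-118 - 55) + 44780) = 1/((12 + sqrt(13)) + 44780) = 1/(44792 + sqrt(13))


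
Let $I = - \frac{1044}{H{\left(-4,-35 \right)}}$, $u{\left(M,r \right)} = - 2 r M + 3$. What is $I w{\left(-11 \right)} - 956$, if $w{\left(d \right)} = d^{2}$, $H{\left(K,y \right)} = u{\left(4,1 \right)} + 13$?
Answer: $- \frac{33493}{2} \approx -16747.0$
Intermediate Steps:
$u{\left(M,r \right)} = 3 - 2 M r$ ($u{\left(M,r \right)} = - 2 M r + 3 = 3 - 2 M r$)
$H{\left(K,y \right)} = 8$ ($H{\left(K,y \right)} = \left(3 - 8 \cdot 1\right) + 13 = \left(3 - 8\right) + 13 = -5 + 13 = 8$)
$I = - \frac{261}{2}$ ($I = - \frac{1044}{8} = \left(-1044\right) \frac{1}{8} = - \frac{261}{2} \approx -130.5$)
$I w{\left(-11 \right)} - 956 = - \frac{261 \left(-11\right)^{2}}{2} - 956 = \left(- \frac{261}{2}\right) 121 - 956 = - \frac{31581}{2} - 956 = - \frac{33493}{2}$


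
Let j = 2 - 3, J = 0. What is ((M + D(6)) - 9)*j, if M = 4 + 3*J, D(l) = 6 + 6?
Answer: -7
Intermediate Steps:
j = -1
D(l) = 12
M = 4 (M = 4 + 3*0 = 4 + 0 = 4)
((M + D(6)) - 9)*j = ((4 + 12) - 9)*(-1) = (16 - 9)*(-1) = 7*(-1) = -7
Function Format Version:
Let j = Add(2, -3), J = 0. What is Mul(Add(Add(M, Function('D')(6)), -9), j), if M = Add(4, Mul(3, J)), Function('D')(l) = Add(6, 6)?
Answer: -7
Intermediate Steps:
j = -1
Function('D')(l) = 12
M = 4 (M = Add(4, Mul(3, 0)) = Add(4, 0) = 4)
Mul(Add(Add(M, Function('D')(6)), -9), j) = Mul(Add(Add(4, 12), -9), -1) = Mul(Add(16, -9), -1) = Mul(7, -1) = -7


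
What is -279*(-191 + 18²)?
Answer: -37107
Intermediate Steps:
-279*(-191 + 18²) = -279*(-191 + 324) = -279*133 = -37107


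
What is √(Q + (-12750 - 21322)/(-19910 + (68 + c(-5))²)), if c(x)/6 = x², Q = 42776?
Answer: 6*√226508128977/13807 ≈ 206.82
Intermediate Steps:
c(x) = 6*x²
√(Q + (-12750 - 21322)/(-19910 + (68 + c(-5))²)) = √(42776 + (-12750 - 21322)/(-19910 + (68 + 6*(-5)²)²)) = √(42776 - 34072/(-19910 + (68 + 6*25)²)) = √(42776 - 34072/(-19910 + (68 + 150)²)) = √(42776 - 34072/(-19910 + 218²)) = √(42776 - 34072/(-19910 + 47524)) = √(42776 - 34072/27614) = √(42776 - 34072*1/27614) = √(42776 - 17036/13807) = √(590591196/13807) = 6*√226508128977/13807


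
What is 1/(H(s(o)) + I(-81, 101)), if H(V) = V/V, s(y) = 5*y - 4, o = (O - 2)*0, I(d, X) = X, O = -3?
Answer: 1/102 ≈ 0.0098039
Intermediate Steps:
o = 0 (o = (-3 - 2)*0 = -5*0 = 0)
s(y) = -4 + 5*y
H(V) = 1
1/(H(s(o)) + I(-81, 101)) = 1/(1 + 101) = 1/102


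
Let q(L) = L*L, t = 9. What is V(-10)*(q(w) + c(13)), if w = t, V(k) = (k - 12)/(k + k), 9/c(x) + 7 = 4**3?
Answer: 8481/95 ≈ 89.274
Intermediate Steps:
c(x) = 3/19 (c(x) = 9/(-7 + 4**3) = 9/(-7 + 64) = 9/57 = 9*(1/57) = 3/19)
V(k) = (-12 + k)/(2*k) (V(k) = (-12 + k)/((2*k)) = (-12 + k)*(1/(2*k)) = (-12 + k)/(2*k))
w = 9
q(L) = L**2
V(-10)*(q(w) + c(13)) = ((1/2)*(-12 - 10)/(-10))*(9**2 + 3/19) = ((1/2)*(-1/10)*(-22))*(81 + 3/19) = (11/10)*(1542/19) = 8481/95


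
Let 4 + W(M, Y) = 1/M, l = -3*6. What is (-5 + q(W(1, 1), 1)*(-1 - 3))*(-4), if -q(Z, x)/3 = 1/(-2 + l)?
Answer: 112/5 ≈ 22.400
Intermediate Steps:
l = -18
W(M, Y) = -4 + 1/M
q(Z, x) = 3/20 (q(Z, x) = -3/(-2 - 18) = -3/(-20) = -3*(-1/20) = 3/20)
(-5 + q(W(1, 1), 1)*(-1 - 3))*(-4) = (-5 + 3*(-1 - 3)/20)*(-4) = (-5 + (3/20)*(-4))*(-4) = (-5 - ⅗)*(-4) = -28/5*(-4) = 112/5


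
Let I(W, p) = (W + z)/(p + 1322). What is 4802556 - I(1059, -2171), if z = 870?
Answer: 1359123991/283 ≈ 4.8026e+6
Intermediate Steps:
I(W, p) = (870 + W)/(1322 + p) (I(W, p) = (W + 870)/(p + 1322) = (870 + W)/(1322 + p))
4802556 - I(1059, -2171) = 4802556 - (870 + 1059)/(1322 - 2171) = 4802556 - 1929/(-849) = 4802556 - (-1)*1929/849 = 4802556 - 1*(-643/283) = 4802556 + 643/283 = 1359123991/283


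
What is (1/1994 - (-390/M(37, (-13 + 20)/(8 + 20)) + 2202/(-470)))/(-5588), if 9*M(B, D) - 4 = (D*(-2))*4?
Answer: -824571079/2618480920 ≈ -0.31490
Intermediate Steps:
M(B, D) = 4/9 - 8*D/9 (M(B, D) = 4/9 + ((D*(-2))*4)/9 = 4/9 + (-2*D*4)/9 = 4/9 + (-8*D)/9 = 4/9 - 8*D/9)
(1/1994 - (-390/M(37, (-13 + 20)/(8 + 20)) + 2202/(-470)))/(-5588) = (1/1994 - (-390/(4/9 - 8*(-13 + 20)/(9*(8 + 20))) + 2202/(-470)))/(-5588) = (1/1994 - (-390/(4/9 - 56/(9*28)) + 2202*(-1/470)))*(-1/5588) = (1/1994 - (-390/(4/9 - 56/(9*28)) - 1101/235))*(-1/5588) = (1/1994 - (-390/(4/9 - 8/9*¼) - 1101/235))*(-1/5588) = (1/1994 - (-390/(4/9 - 2/9) - 1101/235))*(-1/5588) = (1/1994 - (-390/2/9 - 1101/235))*(-1/5588) = (1/1994 - (-390*9/2 - 1101/235))*(-1/5588) = (1/1994 - (-1755 - 1101/235))*(-1/5588) = (1/1994 - 1*(-413526/235))*(-1/5588) = (1/1994 + 413526/235)*(-1/5588) = (824571079/468590)*(-1/5588) = -824571079/2618480920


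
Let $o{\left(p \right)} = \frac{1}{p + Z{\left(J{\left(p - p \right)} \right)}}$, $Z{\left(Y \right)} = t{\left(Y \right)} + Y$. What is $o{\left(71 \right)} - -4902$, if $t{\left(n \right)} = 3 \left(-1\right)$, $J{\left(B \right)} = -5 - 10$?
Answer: $\frac{259807}{53} \approx 4902.0$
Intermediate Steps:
$J{\left(B \right)} = -15$ ($J{\left(B \right)} = -5 - 10 = -15$)
$t{\left(n \right)} = -3$
$Z{\left(Y \right)} = -3 + Y$
$o{\left(p \right)} = \frac{1}{-18 + p}$ ($o{\left(p \right)} = \frac{1}{p - 18} = \frac{1}{-18 + p}$)
$o{\left(71 \right)} - -4902 = \frac{1}{-18 + 71} - -4902 = \frac{1}{53} + 4902 = \frac{259807}{53}$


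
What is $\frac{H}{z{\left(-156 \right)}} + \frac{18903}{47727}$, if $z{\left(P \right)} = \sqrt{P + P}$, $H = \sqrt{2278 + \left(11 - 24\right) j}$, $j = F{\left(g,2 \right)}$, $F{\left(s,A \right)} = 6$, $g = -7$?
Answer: $\frac{6301}{15909} - \frac{5 i \sqrt{429}}{39} \approx 0.39607 - 2.6554 i$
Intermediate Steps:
$j = 6$
$H = 10 \sqrt{22}$ ($H = \sqrt{2278 + \left(11 - 24\right) 6} = \sqrt{2278 - 78} = \sqrt{2200} = 10 \sqrt{22} \approx 46.904$)
$z{\left(P \right)} = \sqrt{2} \sqrt{P}$ ($z{\left(P \right)} = \sqrt{2 P} = \sqrt{2} \sqrt{P}$)
$\frac{H}{z{\left(-156 \right)}} + \frac{18903}{47727} = \frac{10 \sqrt{22}}{\sqrt{2} \sqrt{-156}} + \frac{18903}{47727} = \frac{10 \sqrt{22}}{\sqrt{2} \cdot 2 i \sqrt{39}} + 18903 \cdot \frac{1}{47727} = \frac{10 \sqrt{22}}{2 i \sqrt{78}} + \frac{6301}{15909} = 10 \sqrt{22} \left(- \frac{i \sqrt{78}}{156}\right) + \frac{6301}{15909} = - \frac{5 i \sqrt{429}}{39} + \frac{6301}{15909} = \frac{6301}{15909} - \frac{5 i \sqrt{429}}{39}$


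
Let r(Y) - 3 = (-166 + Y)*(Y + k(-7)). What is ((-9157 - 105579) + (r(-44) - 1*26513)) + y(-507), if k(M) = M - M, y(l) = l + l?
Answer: -133020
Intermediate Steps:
y(l) = 2*l
k(M) = 0
r(Y) = 3 + Y*(-166 + Y) (r(Y) = 3 + (-166 + Y)*(Y + 0) = 3 + (-166 + Y)*Y = 3 + Y*(-166 + Y))
((-9157 - 105579) + (r(-44) - 1*26513)) + y(-507) = ((-9157 - 105579) + ((3 + (-44)² - 166*(-44)) - 1*26513)) + 2*(-507) = (-114736 + ((3 + 1936 + 7304) - 26513)) - 1014 = (-114736 + (9243 - 26513)) - 1014 = (-114736 - 17270) - 1014 = -132006 - 1014 = -133020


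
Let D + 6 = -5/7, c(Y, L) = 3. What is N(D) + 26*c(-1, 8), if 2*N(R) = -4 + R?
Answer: 1017/14 ≈ 72.643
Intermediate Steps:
D = -47/7 (D = -6 - 5/7 = -47/7 ≈ -6.7143)
N(R) = -2 + R/2 (N(R) = (-4 + R)/2 = -2 + R/2)
N(D) + 26*c(-1, 8) = (-2 + (½)*(-47/7)) + 26*3 = (-2 - 47/14) + 78 = -75/14 + 78 = 1017/14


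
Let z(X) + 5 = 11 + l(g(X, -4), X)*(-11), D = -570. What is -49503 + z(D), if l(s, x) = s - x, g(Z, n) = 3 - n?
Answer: -55844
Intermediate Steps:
z(X) = -71 + 11*X (z(X) = -5 + (11 + ((3 - 1*(-4)) - X)*(-11)) = -5 + (11 + ((3 + 4) - X)*(-11)) = -5 + (11 + (7 - X)*(-11)) = -5 + (11 + (-77 + 11*X)) = -5 + (-66 + 11*X) = -71 + 11*X)
-49503 + z(D) = -49503 + (-71 + 11*(-570)) = -49503 + (-71 - 6270) = -49503 - 6341 = -55844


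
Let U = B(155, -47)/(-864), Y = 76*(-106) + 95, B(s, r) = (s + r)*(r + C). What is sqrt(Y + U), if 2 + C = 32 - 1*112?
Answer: I*sqrt(127118)/4 ≈ 89.134*I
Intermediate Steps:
C = -82 (C = -2 + (32 - 1*112) = -2 + (32 - 112) = -2 - 80 = -82)
B(s, r) = (-82 + r)*(r + s) (B(s, r) = (s + r)*(r - 82) = (r + s)*(-82 + r) = (-82 + r)*(r + s))
Y = -7961 (Y = -8056 + 95 = -7961)
U = 129/8 (U = ((-47)**2 - 82*(-47) - 82*155 - 47*155)/(-864) = (2209 + 3854 - 12710 - 7285)*(-1/864) = -13932*(-1/864) = 129/8 ≈ 16.125)
sqrt(Y + U) = sqrt(-7961 + 129/8) = sqrt(-63559/8) = I*sqrt(127118)/4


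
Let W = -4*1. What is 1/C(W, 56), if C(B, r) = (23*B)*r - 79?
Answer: -1/5231 ≈ -0.00019117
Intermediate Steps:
W = -4
C(B, r) = -79 + 23*B*r (C(B, r) = 23*B*r - 79 = -79 + 23*B*r)
1/C(W, 56) = 1/(-79 + 23*(-4)*56) = 1/(-79 - 5152) = 1/(-5231) = -1/5231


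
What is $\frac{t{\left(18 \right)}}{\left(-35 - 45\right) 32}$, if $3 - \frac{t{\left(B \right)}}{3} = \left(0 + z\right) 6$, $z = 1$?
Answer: $\frac{9}{2560} \approx 0.0035156$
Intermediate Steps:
$t{\left(B \right)} = -9$ ($t{\left(B \right)} = 9 - 3 \left(0 + 1\right) 6 = 9 - 3 \cdot 1 \cdot 6 = 9 - 18 = -9$)
$\frac{t{\left(18 \right)}}{\left(-35 - 45\right) 32} = - \frac{9}{\left(-35 - 45\right) 32} = - \frac{9}{\left(-80\right) 32} = - \frac{9}{-2560} = \left(-9\right) \left(- \frac{1}{2560}\right) = \frac{9}{2560}$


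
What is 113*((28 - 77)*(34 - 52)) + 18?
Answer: 99684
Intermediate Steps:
113*((28 - 77)*(34 - 52)) + 18 = 113*(-49*(-18)) + 18 = 113*882 + 18 = 99666 + 18 = 99684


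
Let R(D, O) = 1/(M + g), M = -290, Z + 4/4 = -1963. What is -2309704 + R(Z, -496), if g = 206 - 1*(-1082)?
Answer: -2305084591/998 ≈ -2.3097e+6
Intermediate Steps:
Z = -1964 (Z = -1 - 1963 = -1964)
g = 1288 (g = 206 + 1082 = 1288)
R(D, O) = 1/998 (R(D, O) = 1/(-290 + 1288) = 1/998)
-2309704 + R(Z, -496) = -2309704 + 1/998 = -2305084591/998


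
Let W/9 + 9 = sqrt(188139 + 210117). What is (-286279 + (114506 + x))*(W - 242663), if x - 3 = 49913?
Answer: 29580055608 - 4386852*sqrt(24891) ≈ 2.8888e+10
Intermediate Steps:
x = 49916 (x = 3 + 49913 = 49916)
W = -81 + 36*sqrt(24891) (W = -81 + 9*sqrt(188139 + 210117) = -81 + 9*sqrt(398256) = -81 + 9*(4*sqrt(24891)) = -81 + 36*sqrt(24891) ≈ 5598.7)
(-286279 + (114506 + x))*(W - 242663) = (-286279 + (114506 + 49916))*((-81 + 36*sqrt(24891)) - 242663) = (-286279 + 164422)*(-242744 + 36*sqrt(24891)) = -121857*(-242744 + 36*sqrt(24891)) = 29580055608 - 4386852*sqrt(24891)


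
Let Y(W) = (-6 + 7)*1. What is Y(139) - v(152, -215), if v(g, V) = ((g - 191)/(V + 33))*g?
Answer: -221/7 ≈ -31.571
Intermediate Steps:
Y(W) = 1 (Y(W) = 1*1 = 1)
v(g, V) = g*(-191 + g)/(33 + V) (v(g, V) = ((-191 + g)/(33 + V))*g = g*(-191 + g)/(33 + V))
Y(139) - v(152, -215) = 1 - 152*(-191 + 152)/(33 - 215) = 1 - 152*(-39)/(-182) = 1 - 152*(-1)*(-39)/182 = 1 - 1*228/7 = 1 - 228/7 = -221/7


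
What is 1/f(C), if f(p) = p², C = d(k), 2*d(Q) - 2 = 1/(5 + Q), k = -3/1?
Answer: 16/25 ≈ 0.64000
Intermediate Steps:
k = -3 (k = -3*1 = -3)
d(Q) = 1 + 1/(2*(5 + Q))
C = 5/4 (C = (11/2 - 3)/(5 - 3) = (5/2)/2 = (½)*(5/2) = 5/4 ≈ 1.2500)
1/f(C) = 1/((5/4)²) = 1/(25/16) = 16/25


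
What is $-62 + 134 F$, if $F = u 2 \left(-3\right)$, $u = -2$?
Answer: $1546$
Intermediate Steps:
$F = 12$ ($F = \left(-2\right) 2 \left(-3\right) = \left(-4\right) \left(-3\right) = 12$)
$-62 + 134 F = -62 + 134 \cdot 12 = -62 + 1608 = 1546$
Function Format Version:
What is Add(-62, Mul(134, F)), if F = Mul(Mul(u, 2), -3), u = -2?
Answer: 1546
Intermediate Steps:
F = 12 (F = Mul(Mul(-2, 2), -3) = Mul(-4, -3) = 12)
Add(-62, Mul(134, F)) = Add(-62, Mul(134, 12)) = Add(-62, 1608) = 1546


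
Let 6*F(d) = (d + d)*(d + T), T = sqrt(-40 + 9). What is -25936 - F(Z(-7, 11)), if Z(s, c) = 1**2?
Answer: -77809/3 - I*sqrt(31)/3 ≈ -25936.0 - 1.8559*I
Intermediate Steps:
Z(s, c) = 1
T = I*sqrt(31) (T = sqrt(-31) = I*sqrt(31) ≈ 5.5678*I)
F(d) = d*(d + I*sqrt(31))/3 (F(d) = ((d + d)*(d + I*sqrt(31)))/6 = ((2*d)*(d + I*sqrt(31)))/6 = (2*d*(d + I*sqrt(31)))/6 = d*(d + I*sqrt(31))/3)
-25936 - F(Z(-7, 11)) = -25936 - (1 + I*sqrt(31))/3 = -25936 - (1/3 + I*sqrt(31)/3) = -25936 + (-1/3 - I*sqrt(31)/3) = -77809/3 - I*sqrt(31)/3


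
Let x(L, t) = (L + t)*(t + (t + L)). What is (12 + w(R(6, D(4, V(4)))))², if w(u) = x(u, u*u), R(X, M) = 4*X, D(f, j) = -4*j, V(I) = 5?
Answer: 497888294544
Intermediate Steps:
x(L, t) = (L + t)*(L + 2*t) (x(L, t) = (L + t)*(t + (L + t)) = (L + t)*(L + 2*t))
w(u) = u² + 2*u⁴ + 3*u³ (w(u) = u² + 2*(u*u)² + 3*u*(u*u) = u² + 2*(u²)² + 3*u*u² = u² + 2*u⁴ + 3*u³)
(12 + w(R(6, D(4, V(4)))))² = (12 + (4*6)²*(1 + 2*(4*6)² + 3*(4*6)))² = (12 + 24²*(1 + 2*24² + 3*24))² = (12 + 576*(1 + 2*576 + 72))² = (12 + 576*(1 + 1152 + 72))² = (12 + 576*1225)² = (12 + 705600)² = 705612² = 497888294544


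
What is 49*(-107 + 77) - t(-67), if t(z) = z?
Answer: -1403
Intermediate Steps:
49*(-107 + 77) - t(-67) = 49*(-107 + 77) - 1*(-67) = 49*(-30) + 67 = -1470 + 67 = -1403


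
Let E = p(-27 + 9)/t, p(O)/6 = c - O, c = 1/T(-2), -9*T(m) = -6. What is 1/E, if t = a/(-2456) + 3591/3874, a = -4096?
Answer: 3085925/139150206 ≈ 0.022177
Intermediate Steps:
T(m) = ⅔ (T(m) = -⅑*(-6) = ⅔)
t = 3085925/1189318 (t = -4096/(-2456) + 3591/3874 = -4096*(-1/2456) + 3591*(1/3874) = 512/307 + 3591/3874 = 3085925/1189318 ≈ 2.5947)
c = 3/2 (c = 1/(⅔) = 3/2 ≈ 1.5000)
p(O) = 9 - 6*O (p(O) = 6*(3/2 - O) = 9 - 6*O)
E = 139150206/3085925 (E = (9 - 6*(-27 + 9))/(3085925/1189318) = (9 - 6*(-18))*(1189318/3085925) = (9 + 108)*(1189318/3085925) = 117*(1189318/3085925) = 139150206/3085925 ≈ 45.092)
1/E = 1/(139150206/3085925) = 3085925/139150206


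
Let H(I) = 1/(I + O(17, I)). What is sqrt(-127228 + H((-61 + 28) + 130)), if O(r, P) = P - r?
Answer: I*sqrt(3985925835)/177 ≈ 356.69*I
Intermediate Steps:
H(I) = 1/(-17 + 2*I) (H(I) = 1/(I + (I - 1*17)) = 1/(I + (I - 17)) = 1/(I + (-17 + I)) = 1/(-17 + 2*I))
sqrt(-127228 + H((-61 + 28) + 130)) = sqrt(-127228 + 1/(-17 + 2*((-61 + 28) + 130))) = sqrt(-127228 + 1/(-17 + 2*(-33 + 130))) = sqrt(-127228 + 1/(-17 + 2*97)) = sqrt(-127228 + 1/(-17 + 194)) = sqrt(-127228 + 1/177) = sqrt(-22519355/177) = I*sqrt(3985925835)/177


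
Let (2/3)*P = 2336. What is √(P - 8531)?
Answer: I*√5027 ≈ 70.901*I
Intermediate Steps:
P = 3504 (P = (3/2)*2336 = 3504)
√(P - 8531) = √(3504 - 8531) = √(-5027) = I*√5027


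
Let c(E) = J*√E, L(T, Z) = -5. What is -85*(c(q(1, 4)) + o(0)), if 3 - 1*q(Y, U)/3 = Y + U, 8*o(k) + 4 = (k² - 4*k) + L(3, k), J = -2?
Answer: 765/8 + 170*I*√6 ≈ 95.625 + 416.41*I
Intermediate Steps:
o(k) = -9/8 - k/2 + k²/8 (o(k) = -½ + ((k² - 4*k) - 5)/8 = -½ + (-5 + k² - 4*k)/8 = -½ + (-5/8 - k/2 + k²/8) = -9/8 - k/2 + k²/8)
q(Y, U) = 9 - 3*U - 3*Y (q(Y, U) = 9 - 3*(Y + U) = 9 - 3*(U + Y) = 9 + (-3*U - 3*Y) = 9 - 3*U - 3*Y)
c(E) = -2*√E
-85*(c(q(1, 4)) + o(0)) = -85*(-2*√(9 - 3*4 - 3*1) + (-9/8 - ½*0 + (⅛)*0²)) = -85*(-2*√(9 - 12 - 3) + (-9/8 + 0 + (⅛)*0)) = -85*(-2*I*√6 + (-9/8 + 0 + 0)) = -85*(-2*I*√6 - 9/8) = -85*(-9/8 - 2*I*√6) = 765/8 + 170*I*√6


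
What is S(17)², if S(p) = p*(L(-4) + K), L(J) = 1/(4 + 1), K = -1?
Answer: 4624/25 ≈ 184.96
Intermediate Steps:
L(J) = ⅕ (L(J) = 1/5 = ⅕)
S(p) = -4*p/5 (S(p) = p*(⅕ - 1) = p*(-⅘) = -4*p/5)
S(17)² = (-⅘*17)² = (-68/5)² = 4624/25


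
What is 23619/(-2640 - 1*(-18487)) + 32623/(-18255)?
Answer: -85811836/289286985 ≈ -0.29663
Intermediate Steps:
23619/(-2640 - 1*(-18487)) + 32623/(-18255) = 23619/(-2640 + 18487) + 32623*(-1/18255) = 23619/15847 - 32623/18255 = -85811836/289286985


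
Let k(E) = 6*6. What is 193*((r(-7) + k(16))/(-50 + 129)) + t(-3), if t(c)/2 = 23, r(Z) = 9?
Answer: 12319/79 ≈ 155.94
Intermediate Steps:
k(E) = 36
t(c) = 46 (t(c) = 2*23 = 46)
193*((r(-7) + k(16))/(-50 + 129)) + t(-3) = 193*((9 + 36)/(-50 + 129)) + 46 = 193*(45/79) + 46 = 8685/79 + 46 = 12319/79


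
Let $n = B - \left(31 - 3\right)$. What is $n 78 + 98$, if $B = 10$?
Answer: $-1306$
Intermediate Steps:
$n = -18$ ($n = 10 - \left(31 - 3\right) = 10 - 28 = -18$)
$n 78 + 98 = \left(-18\right) 78 + 98 = -1404 + 98 = -1306$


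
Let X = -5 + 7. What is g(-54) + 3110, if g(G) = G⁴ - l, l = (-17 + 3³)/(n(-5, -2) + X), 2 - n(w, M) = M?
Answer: 25518493/3 ≈ 8.5062e+6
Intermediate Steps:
n(w, M) = 2 - M
X = 2
l = 5/3 (l = (-17 + 3³)/((2 - 1*(-2)) + 2) = (-17 + 27)/((2 + 2) + 2) = 10/(4 + 2) = 10/6 = 10*(⅙) = 5/3 ≈ 1.6667)
g(G) = -5/3 + G⁴ (g(G) = G⁴ - 1*5/3 = G⁴ - 5/3 = -5/3 + G⁴)
g(-54) + 3110 = (-5/3 + (-54)⁴) + 3110 = (-5/3 + 8503056) + 3110 = 25509163/3 + 3110 = 25518493/3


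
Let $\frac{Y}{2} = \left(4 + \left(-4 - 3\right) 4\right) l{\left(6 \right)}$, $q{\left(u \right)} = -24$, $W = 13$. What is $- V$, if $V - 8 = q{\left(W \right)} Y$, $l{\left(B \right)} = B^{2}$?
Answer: $-41480$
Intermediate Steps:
$Y = -1728$ ($Y = 2 \left(4 + \left(-4 - 3\right) 4\right) 6^{2} = 2 \left(4 - 28\right) 36 = 2 \left(\left(-24\right) 36\right) = 2 \left(-864\right) = -1728$)
$V = 41480$ ($V = 8 - -41472 = 8 + 41472 = 41480$)
$- V = \left(-1\right) 41480 = -41480$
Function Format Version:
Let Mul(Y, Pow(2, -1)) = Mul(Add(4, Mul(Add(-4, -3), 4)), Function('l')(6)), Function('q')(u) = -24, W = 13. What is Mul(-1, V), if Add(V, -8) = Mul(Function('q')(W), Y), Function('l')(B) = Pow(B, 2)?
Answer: -41480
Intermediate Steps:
Y = -1728 (Y = Mul(2, Mul(Add(4, Mul(Add(-4, -3), 4)), Pow(6, 2))) = Mul(2, Mul(Add(4, Mul(-7, 4)), 36)) = Mul(2, Mul(Add(4, -28), 36)) = Mul(2, Mul(-24, 36)) = Mul(2, -864) = -1728)
V = 41480 (V = Add(8, Mul(-24, -1728)) = Add(8, 41472) = 41480)
Mul(-1, V) = Mul(-1, 41480) = -41480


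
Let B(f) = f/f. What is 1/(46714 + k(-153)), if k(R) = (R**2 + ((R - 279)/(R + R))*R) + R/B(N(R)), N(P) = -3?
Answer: 1/69754 ≈ 1.4336e-5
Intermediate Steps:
B(f) = 1
k(R) = -279/2 + R**2 + 3*R/2 (k(R) = (R**2 + ((R - 279)/(R + R))*R) + R/1 = (R**2 + ((-279 + R)/((2*R)))*R) + R*1 = (R**2 + ((-279 + R)*(1/(2*R)))*R) + R = (R**2 + ((-279 + R)/(2*R))*R) + R = (R**2 + (-279/2 + R/2)) + R = (-279/2 + R**2 + R/2) + R = -279/2 + R**2 + 3*R/2)
1/(46714 + k(-153)) = 1/(46714 + (-279/2 + (-153)**2 + (3/2)*(-153))) = 1/(46714 + (-279/2 + 23409 - 459/2)) = 1/(46714 + 23040) = 1/69754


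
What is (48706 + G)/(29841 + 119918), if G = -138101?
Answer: -89395/149759 ≈ -0.59693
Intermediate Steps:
(48706 + G)/(29841 + 119918) = (48706 - 138101)/(29841 + 119918) = -89395/149759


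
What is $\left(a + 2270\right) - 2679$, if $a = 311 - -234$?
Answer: $136$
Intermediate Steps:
$a = 545$ ($a = 311 + 234 = 545$)
$\left(a + 2270\right) - 2679 = \left(545 + 2270\right) - 2679 = 2815 - 2679 = 136$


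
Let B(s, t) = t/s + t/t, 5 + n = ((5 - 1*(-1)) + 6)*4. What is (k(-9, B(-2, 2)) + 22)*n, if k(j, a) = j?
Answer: 559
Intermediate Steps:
n = 43 (n = -5 + ((5 - 1*(-1)) + 6)*4 = -5 + ((5 + 1) + 6)*4 = -5 + (6 + 6)*4 = -5 + 12*4 = -5 + 48 = 43)
B(s, t) = 1 + t/s (B(s, t) = t/s + 1 = 1 + t/s)
(k(-9, B(-2, 2)) + 22)*n = (-9 + 22)*43 = 13*43 = 559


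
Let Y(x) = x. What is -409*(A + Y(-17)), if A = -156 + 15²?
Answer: -21268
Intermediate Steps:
A = 69 (A = -156 + 225 = 69)
-409*(A + Y(-17)) = -409*(69 - 17) = -409*52 = -21268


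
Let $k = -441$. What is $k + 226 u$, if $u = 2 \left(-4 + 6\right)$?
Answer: $463$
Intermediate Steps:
$u = 4$ ($u = 2 \cdot 2 = 4$)
$k + 226 u = -441 + 226 \cdot 4 = -441 + 904 = 463$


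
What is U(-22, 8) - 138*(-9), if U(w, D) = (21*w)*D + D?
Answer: -2446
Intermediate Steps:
U(w, D) = D + 21*D*w (U(w, D) = 21*D*w + D = D + 21*D*w)
U(-22, 8) - 138*(-9) = 8*(1 + 21*(-22)) - 138*(-9) = 8*(1 - 462) + 1242 = 8*(-461) + 1242 = -3688 + 1242 = -2446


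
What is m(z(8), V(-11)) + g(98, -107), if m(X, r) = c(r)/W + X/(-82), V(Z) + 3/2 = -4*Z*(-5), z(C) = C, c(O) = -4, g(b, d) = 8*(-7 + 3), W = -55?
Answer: -72216/2255 ≈ -32.025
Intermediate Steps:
g(b, d) = -32 (g(b, d) = 8*(-4) = -32)
V(Z) = -3/2 + 20*Z (V(Z) = -3/2 - 4*Z*(-5) = -3/2 + 20*Z)
m(X, r) = 4/55 - X/82 (m(X, r) = -4/(-55) + X/(-82) = -4*(-1/55) + X*(-1/82) = 4/55 - X/82)
m(z(8), V(-11)) + g(98, -107) = (4/55 - 1/82*8) - 32 = (4/55 - 4/41) - 32 = -56/2255 - 32 = -72216/2255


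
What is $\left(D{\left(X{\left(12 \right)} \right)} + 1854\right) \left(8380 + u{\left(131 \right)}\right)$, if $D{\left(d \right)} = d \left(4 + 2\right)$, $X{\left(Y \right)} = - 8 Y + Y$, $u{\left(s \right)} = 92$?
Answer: $11437200$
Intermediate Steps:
$X{\left(Y \right)} = - 7 Y$
$D{\left(d \right)} = 6 d$ ($D{\left(d \right)} = d 6 = 6 d$)
$\left(D{\left(X{\left(12 \right)} \right)} + 1854\right) \left(8380 + u{\left(131 \right)}\right) = \left(6 \left(\left(-7\right) 12\right) + 1854\right) \left(8380 + 92\right) = \left(6 \left(-84\right) + 1854\right) 8472 = \left(-504 + 1854\right) 8472 = 1350 \cdot 8472 = 11437200$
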